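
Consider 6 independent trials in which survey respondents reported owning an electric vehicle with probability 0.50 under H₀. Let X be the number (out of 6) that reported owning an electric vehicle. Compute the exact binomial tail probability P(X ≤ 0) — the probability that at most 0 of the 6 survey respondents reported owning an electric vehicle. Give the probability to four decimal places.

P = 0.0156

X ~ Binomial(n=6, p=0.50).
P(X ≤ 0) = C(6,0)·0.50^0·0.50^6.
= 0.015625 = 0.0156.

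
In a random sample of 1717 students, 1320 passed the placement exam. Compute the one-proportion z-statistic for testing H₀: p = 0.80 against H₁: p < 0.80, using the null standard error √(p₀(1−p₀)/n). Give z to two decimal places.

The sample proportion is 1320/1717 = 0.76878.
SE₀ = √(0.80·0.20/1717) = 0.009653.
Test statistic: z = -0.03122/0.009653 = -3.23.

z = -3.23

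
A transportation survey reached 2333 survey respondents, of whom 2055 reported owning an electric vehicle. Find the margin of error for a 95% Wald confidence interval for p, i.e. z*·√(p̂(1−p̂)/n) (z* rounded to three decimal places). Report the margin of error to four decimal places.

Sample proportion p̂ = 2055/2333 = 0.88084.
SE(p̂) = √(0.88084·0.11916/2333) = 0.006707.
The 95% critical value is z* = 1.960.
So ME = 0.0131.

ME = 0.0131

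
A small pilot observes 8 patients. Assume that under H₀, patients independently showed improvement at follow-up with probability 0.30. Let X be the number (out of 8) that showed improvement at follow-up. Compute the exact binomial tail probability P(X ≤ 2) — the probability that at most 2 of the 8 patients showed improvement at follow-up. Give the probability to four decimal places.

X is binomial with n = 8 and p = 0.30.
P(X ≤ 2) = C(8,0)·0.30^0·0.70^8 + C(8,1)·0.30^1·0.70^7 + C(8,2)·0.30^2·0.70^6.
= 0.057648 + 0.197650 + 0.296475 = 0.5518.

P = 0.5518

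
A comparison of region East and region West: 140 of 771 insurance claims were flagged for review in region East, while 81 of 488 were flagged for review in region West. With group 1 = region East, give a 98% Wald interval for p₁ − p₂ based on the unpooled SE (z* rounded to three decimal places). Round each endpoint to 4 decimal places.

(-0.0352, 0.0664)

p̂₁ = 0.18158, p̂₂ = 0.16598, so the observed difference is 0.01560.
Unpooled SE = √(p̂₁(1−p̂₁)/n₁ + p̂₂(1−p̂₂)/n₂) = √(0.000192750 + 0.000283674) = 0.021827.
The 98% critical value is z* = 2.326. Margin = 2.326·0.021827 = 0.05077.
CI: 0.01560 ± 0.05077 = (-0.0352, 0.0664).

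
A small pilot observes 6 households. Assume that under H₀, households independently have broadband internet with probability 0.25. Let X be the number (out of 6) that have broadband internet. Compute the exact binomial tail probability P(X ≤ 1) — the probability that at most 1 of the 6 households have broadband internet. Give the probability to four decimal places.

P = 0.5339

X is binomial with n = 6 and p = 0.25.
P(X ≤ 1) = C(6,0)·0.25^0·0.75^6 + C(6,1)·0.25^1·0.75^5.
= 0.177979 + 0.355957 = 0.5339.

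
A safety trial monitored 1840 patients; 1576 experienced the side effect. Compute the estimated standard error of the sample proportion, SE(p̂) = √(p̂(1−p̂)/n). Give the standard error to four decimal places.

SE = 0.0082

With x = 1576 successes in n = 1840, p̂ = 0.85652.
p̂(1−p̂) = 0.85652·0.14348 = 0.122893.
SE = √(0.122893/1840) = √0.000066790 = 0.0082.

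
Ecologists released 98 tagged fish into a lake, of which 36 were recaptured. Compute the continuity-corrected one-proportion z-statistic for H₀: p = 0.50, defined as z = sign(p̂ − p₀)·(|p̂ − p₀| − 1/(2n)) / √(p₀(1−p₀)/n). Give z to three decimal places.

With x = 36 successes in n = 98, p̂ = 0.36735. p̂ − p₀ = -0.132653.
1/(2n) = 0.005102.
Corrected numerator: |-0.132653| − 0.005102 = 0.127551.
Null standard error: √(0.50·0.50/98) = √0.002551020 = 0.050508.
z = −0.127551/0.050508 = -2.525.

z = -2.525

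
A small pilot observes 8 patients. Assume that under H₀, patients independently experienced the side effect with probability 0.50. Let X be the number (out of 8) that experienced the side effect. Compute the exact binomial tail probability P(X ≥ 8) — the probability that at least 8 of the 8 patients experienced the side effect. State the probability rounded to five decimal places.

X is binomial with n = 8 and p = 0.50.
P(X ≥ 8) = C(8,8)·0.50^8·0.50^0.
= 0.003906 = 0.00391.

P = 0.00391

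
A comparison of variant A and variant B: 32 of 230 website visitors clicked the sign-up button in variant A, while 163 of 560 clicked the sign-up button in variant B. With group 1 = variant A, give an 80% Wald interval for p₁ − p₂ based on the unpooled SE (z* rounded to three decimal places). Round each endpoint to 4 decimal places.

p̂₁ = 32/230 = 0.13913, p̂₂ = 163/560 = 0.29107; p̂₁ − p̂₂ = -0.15194.
SE = √(0.000520753 + 0.000368480) = √0.000889233 = 0.029820.
z* = 1.282 at the 80% level. Margin = 1.282·0.029820 = 0.03823.
So the interval runs from -0.1902 to -0.1137.

(-0.1902, -0.1137)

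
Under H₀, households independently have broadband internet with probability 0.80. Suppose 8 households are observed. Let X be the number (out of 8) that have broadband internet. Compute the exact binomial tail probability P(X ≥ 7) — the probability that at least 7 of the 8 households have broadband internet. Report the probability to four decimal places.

P = 0.5033

X is binomial with n = 8 and p = 0.80.
P(X ≥ 7) = C(8,7)·0.80^7·0.20^1 + C(8,8)·0.80^8·0.20^0.
= 0.335544 + 0.167772 = 0.5033.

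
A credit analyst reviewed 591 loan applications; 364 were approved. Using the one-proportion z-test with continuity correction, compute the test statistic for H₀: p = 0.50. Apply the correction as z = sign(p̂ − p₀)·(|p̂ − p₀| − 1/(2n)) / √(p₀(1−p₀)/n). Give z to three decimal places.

z = 5.594

p̂ = 364/591 = 0.61591. p̂ − p₀ = 0.115905.
1/(2n) = 0.000846.
Corrected numerator: |0.115905| − 0.000846 = 0.115059.
Null standard error: √(0.50·0.50/591) = √0.000423012 = 0.020567.
z = (+)0.115059/0.020567 = 5.594.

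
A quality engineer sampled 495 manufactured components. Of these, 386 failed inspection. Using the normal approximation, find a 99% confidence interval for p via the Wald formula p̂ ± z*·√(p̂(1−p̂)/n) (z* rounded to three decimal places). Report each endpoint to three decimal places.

The sample proportion is 386/495 = 0.77980.
SE(p̂) = √(0.77980·0.22020/495) = 0.018625.
z* = 2.576 at the 99% level.
Margin of error: 2.576 × 0.018625 = 0.04798.
Interval: 0.77980 ± 0.04798 → (0.732, 0.828).

(0.732, 0.828)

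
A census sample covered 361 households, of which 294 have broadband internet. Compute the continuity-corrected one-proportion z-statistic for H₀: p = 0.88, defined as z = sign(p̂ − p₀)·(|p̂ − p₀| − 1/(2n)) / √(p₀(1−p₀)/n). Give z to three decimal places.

z = -3.754

With x = 294 successes in n = 361, p̂ = 0.81440. p̂ − p₀ = -0.065596.
Continuity correction 1/(2n) = 1/722 = 0.001385.
Corrected numerator: |-0.065596| − 0.001385 = 0.064211.
Under H₀, SE = √(p₀(1−p₀)/n) = √(0.88·0.12/361) = √0.000292521 = 0.017103.
z = (−)0.064211/0.017103 = -3.754.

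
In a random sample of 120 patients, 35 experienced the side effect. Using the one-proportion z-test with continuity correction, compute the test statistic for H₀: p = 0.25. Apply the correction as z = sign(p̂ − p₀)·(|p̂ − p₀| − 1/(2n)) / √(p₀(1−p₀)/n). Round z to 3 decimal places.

With x = 35 successes in n = 120, p̂ = 0.29167. p̂ − p₀ = 0.041667.
Continuity correction 1/(2n) = 1/240 = 0.004167.
Corrected numerator: |0.041667| − 0.004167 = 0.037500.
Null standard error: √(0.25·0.75/120) = √0.001562500 = 0.039528.
z = (+)0.037500/0.039528 = 0.949.

z = 0.949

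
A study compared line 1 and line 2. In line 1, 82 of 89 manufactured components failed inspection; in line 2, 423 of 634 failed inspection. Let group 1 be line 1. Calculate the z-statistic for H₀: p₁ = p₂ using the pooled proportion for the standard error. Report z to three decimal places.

Sample proportions: p̂₁ = 82/89 = 0.92135 and p̂₂ = 423/634 = 0.66719.
Pooled p̂ = (82+423)/(89+634) = 505/723 = 0.69848.
SE = √[p̂(1−p̂)(1/n₁+1/n₂)] = √[0.69848·0.30152·(1/89+1/634)] ≈ 0.051948.
z = 0.25416/0.051948 = 4.893.

z = 4.893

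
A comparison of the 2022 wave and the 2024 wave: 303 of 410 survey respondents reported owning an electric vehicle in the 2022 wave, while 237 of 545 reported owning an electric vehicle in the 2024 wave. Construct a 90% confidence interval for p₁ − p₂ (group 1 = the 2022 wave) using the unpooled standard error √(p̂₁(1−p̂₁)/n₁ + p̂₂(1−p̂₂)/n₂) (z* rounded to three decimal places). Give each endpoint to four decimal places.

(0.2542, 0.3541)

p̂₁ = 0.73902, p̂₂ = 0.43486, so the observed difference is 0.30416.
SE = √(0.000470408 + 0.000450930) = √0.000921338 = 0.030354.
The 90% critical value is z* = 1.645. Margin = 1.645·0.030354 = 0.04993.
Interval: 0.30416 ± 0.04993 → (0.2542, 0.3541).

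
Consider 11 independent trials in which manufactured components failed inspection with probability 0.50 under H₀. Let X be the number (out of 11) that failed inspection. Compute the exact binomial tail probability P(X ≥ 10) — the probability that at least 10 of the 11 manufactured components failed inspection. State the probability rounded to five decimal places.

P = 0.00586

X ~ Binomial(n=11, p=0.50).
P(X ≥ 10) = C(11,10)·0.50^10·0.50^1 + C(11,11)·0.50^11·0.50^0.
= 0.005371 + 0.000488 = 0.00586.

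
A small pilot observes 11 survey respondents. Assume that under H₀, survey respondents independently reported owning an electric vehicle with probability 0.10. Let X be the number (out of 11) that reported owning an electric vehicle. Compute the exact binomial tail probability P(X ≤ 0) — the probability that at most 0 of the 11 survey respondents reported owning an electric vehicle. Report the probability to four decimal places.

X is binomial with n = 11 and p = 0.10.
P(X ≤ 0) = C(11,0)·0.10^0·0.90^11.
= 0.313811 = 0.3138.

P = 0.3138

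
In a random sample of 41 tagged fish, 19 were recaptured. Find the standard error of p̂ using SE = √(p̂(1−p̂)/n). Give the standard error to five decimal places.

With x = 19 successes in n = 41, p̂ = 0.46341.
p̂(1−p̂) = 0.46341·0.53659 = 0.248661.
SE = √(0.248661/41) = √0.006064902 = 0.07788.

SE = 0.07788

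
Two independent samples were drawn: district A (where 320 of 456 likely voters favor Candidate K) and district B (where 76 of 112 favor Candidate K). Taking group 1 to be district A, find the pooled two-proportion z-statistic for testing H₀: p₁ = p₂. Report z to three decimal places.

z = 0.478

p̂₁ = 320/456 = 0.70175, p̂₂ = 76/112 = 0.67857.
Pooling: p̂ = 396/568 = 0.69718.
Pooled SE = √[0.2111188·0.01112155] ≈ 0.048456.
z = 0.02318/0.048456 = 0.478.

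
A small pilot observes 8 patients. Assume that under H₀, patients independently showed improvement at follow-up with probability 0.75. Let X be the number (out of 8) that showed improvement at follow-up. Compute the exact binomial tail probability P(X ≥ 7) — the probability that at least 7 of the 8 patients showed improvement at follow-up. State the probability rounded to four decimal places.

P = 0.3671

X ~ Binomial(n=8, p=0.75).
P(X ≥ 7) = C(8,7)·0.75^7·0.25^1 + C(8,8)·0.75^8·0.25^0.
= 0.266968 + 0.100113 = 0.3671.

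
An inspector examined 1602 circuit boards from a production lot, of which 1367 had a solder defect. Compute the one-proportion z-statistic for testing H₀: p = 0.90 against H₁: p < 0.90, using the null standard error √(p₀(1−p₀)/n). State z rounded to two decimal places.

The sample proportion is 1367/1602 = 0.85331.
SE₀ = √(0.90·0.10/1602) = 0.007495.
z = (0.85331 − 0.90)/0.007495 = -0.04669/0.007495 = -6.23.

z = -6.23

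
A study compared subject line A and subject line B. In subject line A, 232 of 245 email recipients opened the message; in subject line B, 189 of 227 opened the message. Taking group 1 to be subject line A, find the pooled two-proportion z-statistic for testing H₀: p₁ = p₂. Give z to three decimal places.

z = 3.998

Sample proportions: p̂₁ = 232/245 = 0.94694 and p̂₂ = 189/227 = 0.83260.
Pooling: p̂ = 421/472 = 0.89195.
Pooled SE = √[0.0963759·0.00848692] ≈ 0.028600.
z = (p̂₁ − p̂₂)/SE = (0.94694 − 0.83260)/0.028600 = 0.11434/0.028600 = 3.998.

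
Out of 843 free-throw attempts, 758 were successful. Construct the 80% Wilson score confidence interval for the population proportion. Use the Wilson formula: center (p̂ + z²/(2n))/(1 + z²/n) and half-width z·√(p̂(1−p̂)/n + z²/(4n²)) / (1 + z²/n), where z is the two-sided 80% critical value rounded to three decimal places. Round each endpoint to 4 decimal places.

(0.8851, 0.9117)

Here p̂ = 758/843 = 0.89917 and z = 1.282 (z² = 1.643524).
1 + z²/n = 1.001950.
Adjusted center: (0.89917 + z²/(2n))/1.001950 = 0.89839.
Radicand: p̂(1−p̂)/n + z²/(4n²) = 0.000107549 + 0.000000578 = 0.000108127.
Half-width = 1.282·√0.000108127/1.001950 = 0.01330.
So the interval runs from 0.8851 to 0.9117.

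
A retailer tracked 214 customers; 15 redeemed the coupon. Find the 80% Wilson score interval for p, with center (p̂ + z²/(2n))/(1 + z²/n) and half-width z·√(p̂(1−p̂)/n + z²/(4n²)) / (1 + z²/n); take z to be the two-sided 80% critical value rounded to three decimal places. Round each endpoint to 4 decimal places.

Here p̂ = 15/214 = 0.07009 and z = 1.282 (z² = 1.643524).
1 + z²/n = 1.007680.
Center = (0.07009 + 0.003840)/1.007680 = 0.07337.
Radicand: p̂(1−p̂)/n + z²/(4n²) = 0.000304581 + 0.000008972 = 0.000313553.
Half-width = 1.282·√0.000313553/1.007680 = 0.02253.
Interval: 0.07337 ± 0.02253 → (0.0508, 0.0959).

(0.0508, 0.0959)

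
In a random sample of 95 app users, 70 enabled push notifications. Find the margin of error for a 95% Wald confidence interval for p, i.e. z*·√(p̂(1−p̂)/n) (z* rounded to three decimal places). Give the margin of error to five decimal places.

p̂ = 70/95 = 0.73684.
SE(p̂) = √(0.73684·0.26316/95) = 0.045179.
For 95% confidence, z* = 1.960.
ME = 1.960·0.045179 = 0.08855.

ME = 0.08855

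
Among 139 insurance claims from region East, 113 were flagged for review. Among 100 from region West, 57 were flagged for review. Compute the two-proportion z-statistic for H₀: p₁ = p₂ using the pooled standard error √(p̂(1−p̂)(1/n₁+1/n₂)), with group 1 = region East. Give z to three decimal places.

z = 4.089

Sample proportions: p̂₁ = 113/139 = 0.81295 and p̂₂ = 57/100 = 0.57000.
Pooled p̂ = (113+57)/(139+100) = 170/239 = 0.71130.
SE = √[p̂(1−p̂)(1/n₁+1/n₂)] = √[0.71130·0.28870·(1/139+1/100)] ≈ 0.059421.
z = 0.24295/0.059421 = 4.089.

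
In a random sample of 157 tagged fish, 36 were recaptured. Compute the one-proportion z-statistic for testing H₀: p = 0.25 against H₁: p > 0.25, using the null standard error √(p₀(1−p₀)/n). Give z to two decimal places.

z = -0.60

Sample proportion p̂ = 36/157 = 0.22930.
SE₀ = √(0.25·0.75/157) = 0.034558.
Test statistic: z = -0.02070/0.034558 = -0.60.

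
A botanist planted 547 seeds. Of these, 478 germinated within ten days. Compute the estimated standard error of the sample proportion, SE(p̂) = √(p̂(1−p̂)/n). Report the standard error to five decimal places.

Sample proportion p̂ = 478/547 = 0.87386.
p̂(1−p̂) = 0.87386·0.12614 = 0.110229.
Dividing by n and taking the root: √0.000201516 = 0.01420.

SE = 0.01420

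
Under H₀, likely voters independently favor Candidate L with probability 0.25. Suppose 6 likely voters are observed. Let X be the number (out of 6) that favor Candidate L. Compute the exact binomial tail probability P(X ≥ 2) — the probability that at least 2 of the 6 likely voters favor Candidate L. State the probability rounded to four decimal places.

P = 0.4661

X ~ Binomial(n=6, p=0.25).
P(X ≥ 2) = Σ_{j=2}^{6} C(6,j)·0.25^j·0.75^{6−j}.
= 0.296631 + 0.131836 + 0.032959 + 0.004395 + 0.000244 = 0.4661.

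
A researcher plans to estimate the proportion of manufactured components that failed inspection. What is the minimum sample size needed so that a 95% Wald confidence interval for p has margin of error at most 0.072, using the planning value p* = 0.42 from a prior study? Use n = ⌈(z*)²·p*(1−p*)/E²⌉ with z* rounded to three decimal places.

n = 181

The 95% critical value is z* = 1.960.
p*(1−p*) = 0.42·0.58 = 0.2436.
(z*)²·p*(1−p*)/E² = 3.841600·0.2436/0.005184 = 180.520.
Rounding up, n = 181.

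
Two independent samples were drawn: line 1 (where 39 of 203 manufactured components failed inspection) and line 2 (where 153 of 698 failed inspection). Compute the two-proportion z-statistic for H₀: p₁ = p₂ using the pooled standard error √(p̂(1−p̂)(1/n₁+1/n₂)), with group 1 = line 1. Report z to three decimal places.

z = -0.829

Sample proportions: p̂₁ = 39/203 = 0.19212 and p̂₂ = 153/698 = 0.21920.
Pooling: p̂ = 192/901 = 0.21310.
Pooled SE = √[0.1676864·0.00635877] ≈ 0.032654.
z = (p̂₁ − p̂₂)/SE = (0.19212 − 0.21920)/0.032654 = -0.02708/0.032654 = -0.829.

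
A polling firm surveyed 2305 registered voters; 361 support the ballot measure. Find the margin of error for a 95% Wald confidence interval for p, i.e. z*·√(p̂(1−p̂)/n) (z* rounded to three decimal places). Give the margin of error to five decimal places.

Sample proportion p̂ = 361/2305 = 0.15662.
SE = √(p̂(1−p̂)/n) = √(0.132087/2305) = 0.007570.
z* = 1.960 at the 95% level.
So ME = 0.01484.

ME = 0.01484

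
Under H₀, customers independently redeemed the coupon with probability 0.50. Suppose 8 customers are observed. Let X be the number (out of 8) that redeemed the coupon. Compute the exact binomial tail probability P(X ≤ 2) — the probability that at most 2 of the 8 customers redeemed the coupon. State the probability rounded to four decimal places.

X is binomial with n = 8 and p = 0.50.
P(X ≤ 2) = C(8,0)·0.50^0·0.50^8 + C(8,1)·0.50^1·0.50^7 + C(8,2)·0.50^2·0.50^6.
= 0.003906 + 0.031250 + 0.109375 = 0.1445.

P = 0.1445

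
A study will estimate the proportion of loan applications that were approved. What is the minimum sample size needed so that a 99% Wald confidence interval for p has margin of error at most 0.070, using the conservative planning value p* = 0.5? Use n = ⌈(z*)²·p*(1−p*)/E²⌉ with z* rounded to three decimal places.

n = 339

For 99% confidence, z* = 2.576.
p*(1−p*) = 0.2500.
Required n before rounding: 6.635776 × 0.2500 / 0.070² = 338.560.
Rounding up, n = 339.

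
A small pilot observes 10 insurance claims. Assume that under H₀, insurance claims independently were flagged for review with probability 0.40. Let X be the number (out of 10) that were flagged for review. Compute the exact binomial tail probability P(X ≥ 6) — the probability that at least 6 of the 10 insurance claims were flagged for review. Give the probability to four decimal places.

X ~ Binomial(n=10, p=0.40).
P(X ≥ 6) = Σ_{j=6}^{10} C(10,j)·0.40^j·0.60^{10−j}.
= 0.111477 + 0.042467 + 0.010617 + 0.001573 + 0.000105 = 0.1662.

P = 0.1662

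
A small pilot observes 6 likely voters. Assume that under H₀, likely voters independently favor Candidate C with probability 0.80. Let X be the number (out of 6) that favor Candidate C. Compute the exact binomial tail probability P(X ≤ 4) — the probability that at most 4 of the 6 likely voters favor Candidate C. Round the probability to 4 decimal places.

X ~ Binomial(n=6, p=0.80).
P(X ≤ 4) = Σ_{j=0}^{4} C(6,j)·0.80^j·0.20^{6−j}.
= 0.000064 + 0.001536 + 0.015360 + 0.081920 + 0.245760 = 0.3446.

P = 0.3446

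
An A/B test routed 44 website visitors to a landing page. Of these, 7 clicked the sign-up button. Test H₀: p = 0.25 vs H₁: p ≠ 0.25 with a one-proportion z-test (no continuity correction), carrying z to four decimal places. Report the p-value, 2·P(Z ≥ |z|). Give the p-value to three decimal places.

p-value = 0.164

With x = 7 successes in n = 44, p̂ = 0.15909.
Null standard error: √(0.25·0.75/44) = √0.004261364 = 0.065279.
Test statistic (full precision, shown to 4 dp): z = (7/44 − 0.25)/SE₀ ≈ -1.3926.
p-value = 2·P(Z ≥ |z|) with z = -1.3926 → 0.164.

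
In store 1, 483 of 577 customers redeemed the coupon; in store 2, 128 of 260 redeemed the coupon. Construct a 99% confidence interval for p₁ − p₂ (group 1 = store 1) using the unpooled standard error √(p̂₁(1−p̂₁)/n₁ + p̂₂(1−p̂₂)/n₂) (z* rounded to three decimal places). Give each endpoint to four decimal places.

(0.2556, 0.4339)

p̂₁ = 483/577 = 0.83709, p̂₂ = 128/260 = 0.49231; p̂₁ − p̂₂ = 0.34478.
Unpooled SE = √(p̂₁(1−p̂₁)/n₁ + p̂₂(1−p̂₂)/n₂) = √(0.000236346 + 0.000961311) = 0.034607.
z* = 2.576 at the 99% level. Margin = 2.576·0.034607 = 0.08915.
So the interval runs from 0.2556 to 0.4339.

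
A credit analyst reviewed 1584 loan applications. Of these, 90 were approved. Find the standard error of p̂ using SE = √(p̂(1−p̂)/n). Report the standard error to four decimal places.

SE = 0.0058

Sample proportion p̂ = 90/1584 = 0.05682.
p̂(1−p̂) = 0.053591.
SE = √(0.053591/1584) = 0.0058.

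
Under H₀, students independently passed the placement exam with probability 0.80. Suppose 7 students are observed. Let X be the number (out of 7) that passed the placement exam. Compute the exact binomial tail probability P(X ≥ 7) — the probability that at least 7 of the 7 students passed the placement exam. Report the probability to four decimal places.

X ~ Binomial(n=7, p=0.80).
P(X ≥ 7) = C(7,7)·0.80^7·0.20^0.
= 0.209715 = 0.2097.

P = 0.2097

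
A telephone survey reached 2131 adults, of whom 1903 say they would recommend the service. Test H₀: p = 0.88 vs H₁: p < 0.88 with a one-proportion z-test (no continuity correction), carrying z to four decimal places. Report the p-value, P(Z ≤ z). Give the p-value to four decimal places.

Sample proportion p̂ = 1903/2131 = 0.89301.
SE₀ = √(0.88·0.12/2131) = 0.007039.
z = (p̂ − p₀)/SE = (1903/2131 − 0.88)/0.007039 ≈ 1.8479.
p-value = P(Z ≤ z) with z = 1.8479 → 0.9677.

p-value = 0.9677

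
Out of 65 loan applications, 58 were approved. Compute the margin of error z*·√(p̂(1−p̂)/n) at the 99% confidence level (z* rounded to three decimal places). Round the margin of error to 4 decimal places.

ME = 0.0990

The sample proportion is 58/65 = 0.89231.
SE = √(p̂(1−p̂)/n) = √(0.096095/65) = 0.038450.
z* = 2.576 at the 99% level.
So ME = 0.0990.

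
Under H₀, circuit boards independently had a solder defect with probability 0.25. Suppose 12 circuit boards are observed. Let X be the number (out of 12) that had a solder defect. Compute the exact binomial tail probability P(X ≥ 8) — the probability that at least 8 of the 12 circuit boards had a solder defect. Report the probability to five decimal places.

P = 0.00278

X is binomial with n = 12 and p = 0.25.
P(X ≥ 8) = Σ_{j=8}^{12} C(12,j)·0.25^j·0.75^{12−j}.
= 0.002390 + 0.000354 + 0.000035 + 0.000002 + 0.000000 = 0.00278.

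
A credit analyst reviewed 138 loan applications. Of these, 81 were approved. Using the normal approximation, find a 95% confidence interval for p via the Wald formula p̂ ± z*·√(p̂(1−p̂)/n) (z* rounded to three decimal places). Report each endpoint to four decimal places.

With x = 81 successes in n = 138, p̂ = 0.58696.
SE(p̂) = √(0.58696·0.41304/138) = 0.041914.
The 95% critical value is z* = 1.960.
Margin of error: 1.960 × 0.041914 = 0.08215.
CI: 0.58696 ± 0.08215 = (0.5048, 0.6691).

(0.5048, 0.6691)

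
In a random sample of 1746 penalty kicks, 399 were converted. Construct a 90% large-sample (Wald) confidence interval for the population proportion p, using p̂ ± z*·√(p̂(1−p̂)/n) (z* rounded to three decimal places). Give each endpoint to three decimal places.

(0.212, 0.245)

Sample proportion p̂ = 399/1746 = 0.22852.
Standard error of p̂: √(0.176300/1746) = √0.000100974 = 0.010049.
The 90% critical value is z* = 1.645.
Margin = 1.645·0.010049 = 0.01653.
So the interval runs from 0.212 to 0.245.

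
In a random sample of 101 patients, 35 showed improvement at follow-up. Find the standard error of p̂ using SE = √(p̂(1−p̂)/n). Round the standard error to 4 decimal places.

SE = 0.0474

The sample proportion is 35/101 = 0.34653.
p̂(1−p̂) = 0.34653·0.65347 = 0.226447.
Dividing by n and taking the root: √0.002242050 = 0.0474.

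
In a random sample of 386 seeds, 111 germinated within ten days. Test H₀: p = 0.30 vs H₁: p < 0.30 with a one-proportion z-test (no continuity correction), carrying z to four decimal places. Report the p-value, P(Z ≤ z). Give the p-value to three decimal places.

With x = 111 successes in n = 386, p̂ = 0.28756.
SE₀ = √(0.30·0.70/386) = 0.023325.
z = (p̂ − p₀)/SE = (111/386 − 0.30)/0.023325 ≈ -0.5331.
From the standard normal, P(Z ≤ z) = 0.297.

p-value = 0.297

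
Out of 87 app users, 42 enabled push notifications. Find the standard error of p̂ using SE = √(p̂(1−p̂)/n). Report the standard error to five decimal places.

Sample proportion p̂ = 42/87 = 0.48276.
p̂(1−p̂) = 0.48276·0.51724 = 0.249703.
SE = √(0.249703/87) = √0.002870149 = 0.05357.

SE = 0.05357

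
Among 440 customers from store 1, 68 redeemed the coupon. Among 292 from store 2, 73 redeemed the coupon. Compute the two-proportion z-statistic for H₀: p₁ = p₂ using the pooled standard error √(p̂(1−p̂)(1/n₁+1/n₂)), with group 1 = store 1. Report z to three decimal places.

z = -3.207

Sample proportions: p̂₁ = 68/440 = 0.15455 and p̂₂ = 73/292 = 0.25000.
Pooled p̂ = (68+73)/(440+292) = 141/732 = 0.19262.
SE = √[p̂(1−p̂)(1/n₁+1/n₂)] = √[0.19262·0.80738·(1/440+1/292)] ≈ 0.029767.
z = (p̂₁ − p̂₂)/SE = (0.15455 − 0.25000)/0.029767 = -0.09545/0.029767 = -3.207.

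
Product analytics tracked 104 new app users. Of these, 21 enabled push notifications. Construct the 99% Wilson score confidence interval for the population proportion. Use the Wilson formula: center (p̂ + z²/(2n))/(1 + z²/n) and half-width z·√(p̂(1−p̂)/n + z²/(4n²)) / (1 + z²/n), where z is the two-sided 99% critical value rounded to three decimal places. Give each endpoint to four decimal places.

p̂ = 21/104 = 0.20192; z = 2.576, so z² = 6.635776.
1 + z²/n = 1.063806.
Adjusted center: (0.20192 + z²/(2n))/1.063806 = 0.21980.
Radicand: p̂(1−p̂)/n + z²/(4n²) = 0.001549521 + 0.000153379 = 0.001702900.
Half-width = z·√(radicand)/denom = 2.576·0.041266/1.063806 = 0.09993.
So the interval runs from 0.1199 to 0.3197.

(0.1199, 0.3197)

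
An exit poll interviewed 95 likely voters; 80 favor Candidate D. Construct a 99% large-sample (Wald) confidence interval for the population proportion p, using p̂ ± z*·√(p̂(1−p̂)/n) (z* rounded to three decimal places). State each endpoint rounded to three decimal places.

(0.746, 0.938)

p̂ = 80/95 = 0.84211.
SE = √(p̂(1−p̂)/n) = √(0.132964/95) = 0.037412.
For 99% confidence, z* = 2.576.
Margin = 2.576·0.037412 = 0.09637.
So the interval runs from 0.746 to 0.938.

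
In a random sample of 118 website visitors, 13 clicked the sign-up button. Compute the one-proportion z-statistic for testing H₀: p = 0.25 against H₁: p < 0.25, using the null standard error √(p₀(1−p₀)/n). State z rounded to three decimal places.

Sample proportion p̂ = 13/118 = 0.11017.
Null standard error: √(0.25·0.75/118) = √0.001588983 = 0.039862.
z = (p̂ − p₀)/SE = (0.11017 − 0.25)/0.039862 = -3.508.

z = -3.508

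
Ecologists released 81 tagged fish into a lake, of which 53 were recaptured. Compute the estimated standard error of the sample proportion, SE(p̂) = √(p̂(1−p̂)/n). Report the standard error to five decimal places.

SE = 0.05284

Sample proportion p̂ = 53/81 = 0.65432.
p̂(1−p̂) = 0.65432·0.34568 = 0.226185.
SE = √(0.226185/81) = √0.002792407 = 0.05284.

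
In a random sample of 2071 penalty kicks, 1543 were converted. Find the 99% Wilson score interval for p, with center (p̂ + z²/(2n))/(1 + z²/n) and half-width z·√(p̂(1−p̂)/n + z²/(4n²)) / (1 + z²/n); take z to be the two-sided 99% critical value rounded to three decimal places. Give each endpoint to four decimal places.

Here p̂ = 1543/2071 = 0.74505 and z = 2.576 (z² = 6.635776).
Denominator 1 + z²/n = 1 + 6.635776/2071 = 1.003204.
Center = (0.74505 + 0.001602)/1.003204 = 0.74427.
Radicand: p̂(1−p̂)/n + z²/(4n²) = 0.000091719 + 0.000000387 = 0.000092106.
Half-width = z·√(radicand)/denom = 2.576·0.009597/1.003204 = 0.02464.
CI: 0.74427 ± 0.02464 = (0.7196, 0.7689).

(0.7196, 0.7689)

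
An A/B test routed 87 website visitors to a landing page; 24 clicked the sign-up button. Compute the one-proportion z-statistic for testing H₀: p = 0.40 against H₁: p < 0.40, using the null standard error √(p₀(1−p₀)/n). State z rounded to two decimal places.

p̂ = 24/87 = 0.27586.
SE₀ = √(0.40·0.60/87) = 0.052523.
z = (p̂ − p₀)/SE = (0.27586 − 0.40)/0.052523 = -2.36.

z = -2.36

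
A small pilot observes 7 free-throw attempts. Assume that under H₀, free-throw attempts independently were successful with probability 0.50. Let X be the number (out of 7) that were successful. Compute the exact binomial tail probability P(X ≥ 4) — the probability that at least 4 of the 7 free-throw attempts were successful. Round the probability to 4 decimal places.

P = 0.5000

X is binomial with n = 7 and p = 0.50.
P(X ≥ 4) = C(7,4)·0.50^4·0.50^3 + C(7,5)·0.50^5·0.50^2 + C(7,6)·0.50^6·0.50^1 + C(7,7)·0.50^7·0.50^0.
= 0.273438 + 0.164062 + 0.054688 + 0.007812 = 0.5000.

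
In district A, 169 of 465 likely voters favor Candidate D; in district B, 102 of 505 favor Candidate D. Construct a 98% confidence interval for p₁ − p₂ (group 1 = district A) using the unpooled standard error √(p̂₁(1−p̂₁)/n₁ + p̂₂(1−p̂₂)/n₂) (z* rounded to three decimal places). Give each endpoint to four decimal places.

p̂₁ = 0.36344, p̂₂ = 0.20198, so the observed difference is 0.16146.
Unpooled SE = √(p̂₁(1−p̂₁)/n₁ + p̂₂(1−p̂₂)/n₂) = √(0.000497530 + 0.000319177) = 0.028578.
z* = 2.326 at the 98% level. Margin = 2.326·0.028578 = 0.06647.
CI: 0.16146 ± 0.06647 = (0.0950, 0.2279).

(0.0950, 0.2279)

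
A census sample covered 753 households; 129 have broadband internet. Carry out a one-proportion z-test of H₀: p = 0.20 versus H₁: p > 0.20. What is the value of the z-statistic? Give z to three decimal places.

With x = 129 successes in n = 753, p̂ = 0.17131.
SE₀ = √(0.20·0.80/753) = 0.014577.
z = (0.17131 − 0.20)/0.014577 = -0.02869/0.014577 = -1.968.

z = -1.968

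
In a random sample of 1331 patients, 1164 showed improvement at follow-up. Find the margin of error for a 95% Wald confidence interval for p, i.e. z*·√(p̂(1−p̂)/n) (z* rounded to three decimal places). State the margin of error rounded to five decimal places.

The sample proportion is 1164/1331 = 0.87453.
SE = √(p̂(1−p̂)/n) = √(0.109727/1331) = 0.009080.
The 95% critical value is z* = 1.960.
So ME = 0.01780.

ME = 0.01780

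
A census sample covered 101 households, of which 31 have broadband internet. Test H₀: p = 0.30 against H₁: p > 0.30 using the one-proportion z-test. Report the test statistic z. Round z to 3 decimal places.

Sample proportion p̂ = 31/101 = 0.30693.
Null standard error: √(0.30·0.70/101) = √0.002079208 = 0.045598.
z = (0.30693 − 0.30)/0.045598 = 0.00693/0.045598 = 0.152.

z = 0.152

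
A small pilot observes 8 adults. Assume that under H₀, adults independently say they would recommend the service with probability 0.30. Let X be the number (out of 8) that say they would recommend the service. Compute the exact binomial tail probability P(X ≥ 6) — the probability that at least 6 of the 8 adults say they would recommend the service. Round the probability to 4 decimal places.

X ~ Binomial(n=8, p=0.30).
P(X ≥ 6) = C(8,6)·0.30^6·0.70^2 + C(8,7)·0.30^7·0.70^1 + C(8,8)·0.30^8·0.70^0.
= 0.010002 + 0.001225 + 0.000066 = 0.0113.

P = 0.0113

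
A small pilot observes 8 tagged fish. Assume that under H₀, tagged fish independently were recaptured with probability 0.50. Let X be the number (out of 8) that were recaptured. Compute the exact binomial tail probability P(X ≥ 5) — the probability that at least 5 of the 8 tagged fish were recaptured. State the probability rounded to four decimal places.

P = 0.3633

X ~ Binomial(n=8, p=0.50).
P(X ≥ 5) = C(8,5)·0.50^5·0.50^3 + C(8,6)·0.50^6·0.50^2 + C(8,7)·0.50^7·0.50^1 + C(8,8)·0.50^8·0.50^0.
= 0.218750 + 0.109375 + 0.031250 + 0.003906 = 0.3633.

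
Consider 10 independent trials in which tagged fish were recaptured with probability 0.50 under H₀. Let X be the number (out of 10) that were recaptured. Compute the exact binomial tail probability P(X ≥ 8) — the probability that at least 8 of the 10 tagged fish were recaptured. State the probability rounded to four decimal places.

X is binomial with n = 10 and p = 0.50.
P(X ≥ 8) = C(10,8)·0.50^8·0.50^2 + C(10,9)·0.50^9·0.50^1 + C(10,10)·0.50^10·0.50^0.
= 0.043945 + 0.009766 + 0.000977 = 0.0547.

P = 0.0547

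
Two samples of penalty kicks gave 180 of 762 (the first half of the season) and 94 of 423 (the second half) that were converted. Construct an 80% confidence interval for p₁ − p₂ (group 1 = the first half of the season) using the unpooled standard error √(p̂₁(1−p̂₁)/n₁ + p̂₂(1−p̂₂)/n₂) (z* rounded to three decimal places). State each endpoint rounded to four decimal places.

p̂₁ = 180/762 = 0.23622, p̂₂ = 94/423 = 0.22222; p̂₁ − p̂₂ = 0.01400.
Unpooled SE = √(p̂₁(1−p̂₁)/n₁ + p̂₂(1−p̂₂)/n₂) = √(0.000236772 + 0.000408604) = 0.025404.
For 80% confidence, z* = 1.282. Margin = 1.282·0.025404 = 0.03257.
Interval: 0.01400 ± 0.03257 → (-0.0186, 0.0466).

(-0.0186, 0.0466)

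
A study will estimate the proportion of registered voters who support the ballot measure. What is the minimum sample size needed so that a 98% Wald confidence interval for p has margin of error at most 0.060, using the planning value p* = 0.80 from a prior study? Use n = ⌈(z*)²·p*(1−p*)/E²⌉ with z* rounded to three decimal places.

n = 241

For 98% confidence, z* = 2.326.
p*(1−p*) = 0.1600.
(z*)²·p*(1−p*)/E² = 5.410276·0.1600/0.003600 = 240.457.
Rounding up, n = 241.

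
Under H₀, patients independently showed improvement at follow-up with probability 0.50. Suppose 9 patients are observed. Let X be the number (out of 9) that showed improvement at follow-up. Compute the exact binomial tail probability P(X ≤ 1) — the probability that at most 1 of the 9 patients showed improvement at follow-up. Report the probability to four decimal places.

X is binomial with n = 9 and p = 0.50.
P(X ≤ 1) = C(9,0)·0.50^0·0.50^9 + C(9,1)·0.50^1·0.50^8.
= 0.001953 + 0.017578 = 0.0195.

P = 0.0195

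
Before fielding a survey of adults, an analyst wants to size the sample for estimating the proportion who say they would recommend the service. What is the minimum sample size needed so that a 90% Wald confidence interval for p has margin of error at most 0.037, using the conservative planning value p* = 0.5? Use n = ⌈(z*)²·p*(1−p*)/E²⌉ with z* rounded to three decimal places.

z* = 1.645 at the 90% level.
p*(1−p*) = 0.2500.
(z*)²·p*(1−p*)/E² = 2.706025·0.2500/0.001369 = 494.161.
⌈494.161⌉ = 495.

n = 495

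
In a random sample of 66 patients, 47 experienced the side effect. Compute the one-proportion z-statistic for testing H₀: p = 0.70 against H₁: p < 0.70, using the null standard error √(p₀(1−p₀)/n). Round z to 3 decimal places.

z = 0.215

Sample proportion p̂ = 47/66 = 0.71212.
Null standard error: √(0.70·0.30/66) = √0.003181818 = 0.056408.
Test statistic: z = 0.01212/0.056408 = 0.215.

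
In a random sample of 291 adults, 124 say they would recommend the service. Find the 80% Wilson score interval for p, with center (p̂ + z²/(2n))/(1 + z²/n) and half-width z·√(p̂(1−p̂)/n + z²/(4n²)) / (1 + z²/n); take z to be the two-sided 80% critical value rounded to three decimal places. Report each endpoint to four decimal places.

Here p̂ = 124/291 = 0.42612 and z = 1.282 (z² = 1.643524).
Denominator 1 + z²/n = 1 + 1.643524/291 = 1.005648.
Adjusted center: (0.42612 + z²/(2n))/1.005648 = 0.42653.
Radicand: p̂(1−p̂)/n + z²/(4n²) = 0.000840348 + 0.000004852 = 0.000845200.
Half-width = 1.282·√0.000845200/1.005648 = 0.03706.
CI: 0.42653 ± 0.03706 = (0.3895, 0.4636).

(0.3895, 0.4636)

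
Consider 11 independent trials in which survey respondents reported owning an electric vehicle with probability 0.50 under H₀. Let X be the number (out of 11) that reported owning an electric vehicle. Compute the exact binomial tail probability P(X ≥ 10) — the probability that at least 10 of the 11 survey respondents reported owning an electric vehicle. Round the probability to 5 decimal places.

X ~ Binomial(n=11, p=0.50).
P(X ≥ 10) = C(11,10)·0.50^10·0.50^1 + C(11,11)·0.50^11·0.50^0.
= 0.005371 + 0.000488 = 0.00586.

P = 0.00586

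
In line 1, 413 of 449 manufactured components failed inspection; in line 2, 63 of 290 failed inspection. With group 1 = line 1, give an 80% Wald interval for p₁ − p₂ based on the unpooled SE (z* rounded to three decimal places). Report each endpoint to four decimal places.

p̂₁ = 0.91982, p̂₂ = 0.21724, so the observed difference is 0.70258.
Unpooled SE = √(p̂₁(1−p̂₁)/n₁ + p̂₂(1−p̂₂)/n₂) = √(0.000164253 + 0.000586371) = 0.027398.
The 80% critical value is z* = 1.282. Margin = 1.282·0.027398 = 0.03512.
So the interval runs from 0.6675 to 0.7377.

(0.6675, 0.7377)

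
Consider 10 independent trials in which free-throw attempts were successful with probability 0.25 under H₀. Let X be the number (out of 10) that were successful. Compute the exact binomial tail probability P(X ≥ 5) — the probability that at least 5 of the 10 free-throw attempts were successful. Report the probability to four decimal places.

X is binomial with n = 10 and p = 0.25.
P(X ≥ 5) = Σ_{j=5}^{10} C(10,j)·0.25^j·0.75^{10−j}.
= 0.058399 + 0.016222 + 0.003090 + 0.000386 + 0.000029 + 0.000001 = 0.0781.

P = 0.0781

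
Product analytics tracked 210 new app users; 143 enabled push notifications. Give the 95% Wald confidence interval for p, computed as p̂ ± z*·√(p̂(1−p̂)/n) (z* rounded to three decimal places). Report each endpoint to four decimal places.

(0.6179, 0.7440)

The sample proportion is 143/210 = 0.68095.
Standard error of p̂: √(0.217256/210) = √0.001034554 = 0.032164.
The 95% critical value is z* = 1.960.
Margin of error: 1.960 × 0.032164 = 0.06304.
So the interval runs from 0.6179 to 0.7440.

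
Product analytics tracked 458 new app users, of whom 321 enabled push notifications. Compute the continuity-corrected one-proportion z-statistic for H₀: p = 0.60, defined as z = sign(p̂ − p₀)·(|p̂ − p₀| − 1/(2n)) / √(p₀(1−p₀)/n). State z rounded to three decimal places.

Sample proportion p̂ = 321/458 = 0.70087. p̂ − p₀ = 0.100873.
1/(2n) = 0.001092.
Corrected numerator: |0.100873| − 0.001092 = 0.099781.
SE₀ = √(0.60·0.40/458) = 0.022891.
z = +0.099781/0.022891 = 4.359.

z = 4.359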